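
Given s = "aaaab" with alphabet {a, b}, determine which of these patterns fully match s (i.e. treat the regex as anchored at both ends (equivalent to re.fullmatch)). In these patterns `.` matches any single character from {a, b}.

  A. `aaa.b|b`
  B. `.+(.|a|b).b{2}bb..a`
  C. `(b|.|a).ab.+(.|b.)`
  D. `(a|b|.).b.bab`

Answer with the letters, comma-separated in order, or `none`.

A → match
B → no match — must end with "a"
C → no match
D → no match — must end with "bab"

A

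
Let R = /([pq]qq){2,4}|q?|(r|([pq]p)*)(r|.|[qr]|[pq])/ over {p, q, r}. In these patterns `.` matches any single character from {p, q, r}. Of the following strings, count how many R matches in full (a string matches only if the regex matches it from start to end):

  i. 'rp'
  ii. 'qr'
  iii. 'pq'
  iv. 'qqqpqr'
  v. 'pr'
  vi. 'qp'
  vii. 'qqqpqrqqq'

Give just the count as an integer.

1

i → match
ii → no match
iii → no match
iv → no match
v → no match
vi → no match
vii → no match
Total matched: 1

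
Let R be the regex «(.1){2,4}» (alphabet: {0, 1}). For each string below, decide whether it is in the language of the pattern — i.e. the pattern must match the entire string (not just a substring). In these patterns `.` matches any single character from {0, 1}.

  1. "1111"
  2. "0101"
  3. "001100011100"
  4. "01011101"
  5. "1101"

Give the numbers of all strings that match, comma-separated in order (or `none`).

1, 2, 4, 5

1 → match
2 → match
3 → no match — must end with "1"
4 → match
5 → match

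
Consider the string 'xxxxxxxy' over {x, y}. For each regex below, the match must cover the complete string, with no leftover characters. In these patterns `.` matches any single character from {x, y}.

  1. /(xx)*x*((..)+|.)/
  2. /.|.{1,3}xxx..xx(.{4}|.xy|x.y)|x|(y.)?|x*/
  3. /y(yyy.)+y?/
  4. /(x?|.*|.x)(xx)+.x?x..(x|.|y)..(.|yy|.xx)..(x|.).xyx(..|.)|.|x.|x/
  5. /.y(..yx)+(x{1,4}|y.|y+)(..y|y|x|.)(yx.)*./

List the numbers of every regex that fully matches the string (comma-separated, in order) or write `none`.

1

1 → match
2 → no match
3 → no match — must start with 'yyyy'
4 → no match
5 → no match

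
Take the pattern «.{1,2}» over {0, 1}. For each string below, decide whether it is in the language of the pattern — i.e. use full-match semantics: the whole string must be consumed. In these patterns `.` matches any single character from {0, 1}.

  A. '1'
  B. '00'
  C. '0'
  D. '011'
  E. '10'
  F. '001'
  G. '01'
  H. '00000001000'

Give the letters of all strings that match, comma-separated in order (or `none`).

A, B, C, E, G

A → match
B → match
C → match
D → no match
E → match
F → no match
G → match
H → no match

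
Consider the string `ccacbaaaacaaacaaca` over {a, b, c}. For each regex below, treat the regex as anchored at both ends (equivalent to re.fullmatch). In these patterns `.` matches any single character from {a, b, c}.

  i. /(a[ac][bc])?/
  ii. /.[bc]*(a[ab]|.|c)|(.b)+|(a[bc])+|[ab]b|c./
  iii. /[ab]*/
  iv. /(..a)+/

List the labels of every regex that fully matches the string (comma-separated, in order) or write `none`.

i → no match
ii → no match
iii → no match
iv → match

iv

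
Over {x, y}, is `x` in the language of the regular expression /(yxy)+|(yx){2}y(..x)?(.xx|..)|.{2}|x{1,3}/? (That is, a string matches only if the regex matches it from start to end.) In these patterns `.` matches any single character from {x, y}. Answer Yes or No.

Yes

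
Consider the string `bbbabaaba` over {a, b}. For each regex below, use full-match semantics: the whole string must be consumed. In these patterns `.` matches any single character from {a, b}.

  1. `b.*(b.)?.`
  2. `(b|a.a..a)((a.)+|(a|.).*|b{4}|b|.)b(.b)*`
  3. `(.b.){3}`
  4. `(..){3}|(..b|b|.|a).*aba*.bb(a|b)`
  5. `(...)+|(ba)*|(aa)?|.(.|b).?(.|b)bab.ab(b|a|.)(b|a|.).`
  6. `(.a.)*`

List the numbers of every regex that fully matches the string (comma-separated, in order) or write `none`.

1, 3, 5

1 → match
2 → no match
3 → match
4 → no match
5 → match
6 → no match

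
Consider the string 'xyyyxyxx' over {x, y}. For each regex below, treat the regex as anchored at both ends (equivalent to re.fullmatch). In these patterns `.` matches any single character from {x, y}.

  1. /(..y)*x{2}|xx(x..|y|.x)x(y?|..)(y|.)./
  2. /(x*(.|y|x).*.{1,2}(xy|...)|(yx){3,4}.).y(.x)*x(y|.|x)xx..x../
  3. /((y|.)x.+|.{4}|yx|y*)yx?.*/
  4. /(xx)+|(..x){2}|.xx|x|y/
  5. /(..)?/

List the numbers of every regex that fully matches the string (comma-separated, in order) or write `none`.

1

1 → match
2 → no match
3 → no match
4 → no match
5 → no match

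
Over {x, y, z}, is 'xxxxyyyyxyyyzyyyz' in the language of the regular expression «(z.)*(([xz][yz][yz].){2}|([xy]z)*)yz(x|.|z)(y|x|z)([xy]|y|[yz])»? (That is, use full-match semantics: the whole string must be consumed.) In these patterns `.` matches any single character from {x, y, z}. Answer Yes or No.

No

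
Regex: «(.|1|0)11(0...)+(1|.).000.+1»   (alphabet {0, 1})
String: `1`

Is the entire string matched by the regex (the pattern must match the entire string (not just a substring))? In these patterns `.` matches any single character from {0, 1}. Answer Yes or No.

No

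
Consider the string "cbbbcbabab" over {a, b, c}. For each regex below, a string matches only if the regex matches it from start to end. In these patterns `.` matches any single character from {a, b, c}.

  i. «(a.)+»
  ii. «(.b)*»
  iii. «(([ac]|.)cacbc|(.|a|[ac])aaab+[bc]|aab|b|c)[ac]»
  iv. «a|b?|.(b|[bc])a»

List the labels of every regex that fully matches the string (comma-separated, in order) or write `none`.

i → no match — must start with "a"
ii → match
iii → no match
iv → no match

ii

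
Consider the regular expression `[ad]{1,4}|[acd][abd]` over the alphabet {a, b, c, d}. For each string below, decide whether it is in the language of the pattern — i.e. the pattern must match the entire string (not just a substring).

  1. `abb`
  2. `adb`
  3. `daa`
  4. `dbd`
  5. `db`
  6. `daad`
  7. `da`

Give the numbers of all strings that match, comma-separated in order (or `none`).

3, 5, 6, 7

1. `abb` → no match
2. `adb` → no match
3. `daa` → match
4. `dbd` → no match
5. `db` → match
6. `daad` → match
7. `da` → match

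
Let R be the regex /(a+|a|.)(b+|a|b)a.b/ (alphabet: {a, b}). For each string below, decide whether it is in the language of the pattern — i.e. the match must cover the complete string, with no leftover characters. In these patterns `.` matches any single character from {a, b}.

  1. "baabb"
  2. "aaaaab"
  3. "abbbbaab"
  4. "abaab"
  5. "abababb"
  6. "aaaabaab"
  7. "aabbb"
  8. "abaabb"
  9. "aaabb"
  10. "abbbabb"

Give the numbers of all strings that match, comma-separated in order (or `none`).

1, 2, 3, 4, 6, 9, 10

1. "baabb" → match
2. "aaaaab" → match
3. "abbbbaab" → match
4. "abaab" → match
5. "abababb" → no match
6. "aaaabaab" → match
7. "aabbb" → no match
8. "abaabb" → no match
9. "aaabb" → match
10. "abbbabb" → match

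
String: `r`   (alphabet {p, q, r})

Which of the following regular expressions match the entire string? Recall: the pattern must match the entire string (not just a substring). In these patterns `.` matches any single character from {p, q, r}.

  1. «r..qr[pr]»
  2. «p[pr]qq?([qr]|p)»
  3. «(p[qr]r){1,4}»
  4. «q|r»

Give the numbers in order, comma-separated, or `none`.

4

1 → no match
2 → no match — must start with `p`
3 → no match — must start with `p`
4 → match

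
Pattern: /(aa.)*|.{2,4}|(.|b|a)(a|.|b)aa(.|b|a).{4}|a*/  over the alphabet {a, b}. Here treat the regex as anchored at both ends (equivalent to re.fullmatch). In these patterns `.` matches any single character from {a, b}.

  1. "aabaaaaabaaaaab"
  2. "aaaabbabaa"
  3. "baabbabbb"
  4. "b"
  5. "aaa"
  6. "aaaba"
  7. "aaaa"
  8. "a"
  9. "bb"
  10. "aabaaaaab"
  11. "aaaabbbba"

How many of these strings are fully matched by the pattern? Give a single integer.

1 → match
2 → no match
3 → no match
4 → no match
5 → match
6 → no match
7 → match
8 → match
9 → match
10 → match
11 → match
Total matched: 7

7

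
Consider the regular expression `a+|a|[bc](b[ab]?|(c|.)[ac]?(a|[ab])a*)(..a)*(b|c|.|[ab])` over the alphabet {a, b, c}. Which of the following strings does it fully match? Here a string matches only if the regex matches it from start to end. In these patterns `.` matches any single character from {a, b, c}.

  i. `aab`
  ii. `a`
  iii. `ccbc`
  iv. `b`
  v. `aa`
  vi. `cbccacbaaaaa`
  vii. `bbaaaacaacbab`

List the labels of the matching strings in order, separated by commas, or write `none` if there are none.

i → no match
ii → match
iii → match
iv → no match
v → match
vi → match
vii → match

ii, iii, v, vi, vii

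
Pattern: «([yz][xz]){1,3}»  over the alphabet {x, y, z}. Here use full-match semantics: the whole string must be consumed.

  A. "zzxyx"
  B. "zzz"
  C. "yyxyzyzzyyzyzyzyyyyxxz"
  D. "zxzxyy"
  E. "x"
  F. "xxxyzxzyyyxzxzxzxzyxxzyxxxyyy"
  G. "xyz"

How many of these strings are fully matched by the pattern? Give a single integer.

0

A → no match
B → no match
C → no match
D → no match
E → no match
F → no match
G → no match
Total matched: 0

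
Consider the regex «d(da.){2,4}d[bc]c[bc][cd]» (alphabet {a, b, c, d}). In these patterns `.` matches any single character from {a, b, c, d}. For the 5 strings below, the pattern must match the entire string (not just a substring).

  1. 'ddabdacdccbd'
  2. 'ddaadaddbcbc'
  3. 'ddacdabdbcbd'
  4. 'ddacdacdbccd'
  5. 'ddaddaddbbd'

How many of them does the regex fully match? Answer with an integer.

4

1. 'ddabdacdccbd' → match
2. 'ddaadaddbcbc' → match
3. 'ddacdabdbcbd' → match
4. 'ddacdacdbccd' → match
5. 'ddaddaddbbd' → no match
Total matched: 4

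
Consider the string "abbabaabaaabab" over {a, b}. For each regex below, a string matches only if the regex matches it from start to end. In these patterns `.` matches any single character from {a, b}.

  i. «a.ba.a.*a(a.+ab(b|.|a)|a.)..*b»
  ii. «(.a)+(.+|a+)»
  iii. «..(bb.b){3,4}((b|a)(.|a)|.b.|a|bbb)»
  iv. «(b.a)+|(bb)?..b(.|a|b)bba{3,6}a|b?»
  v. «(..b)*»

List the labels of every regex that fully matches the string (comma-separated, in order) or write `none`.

i → match
ii → no match
iii → no match
iv → no match
v → no match

i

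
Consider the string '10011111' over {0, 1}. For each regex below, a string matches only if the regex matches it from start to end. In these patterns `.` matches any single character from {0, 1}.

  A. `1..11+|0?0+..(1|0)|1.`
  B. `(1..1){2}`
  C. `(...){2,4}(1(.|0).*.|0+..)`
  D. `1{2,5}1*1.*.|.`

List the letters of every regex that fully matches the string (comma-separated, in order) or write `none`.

A → match
B → match
C → no match
D → no match

A, B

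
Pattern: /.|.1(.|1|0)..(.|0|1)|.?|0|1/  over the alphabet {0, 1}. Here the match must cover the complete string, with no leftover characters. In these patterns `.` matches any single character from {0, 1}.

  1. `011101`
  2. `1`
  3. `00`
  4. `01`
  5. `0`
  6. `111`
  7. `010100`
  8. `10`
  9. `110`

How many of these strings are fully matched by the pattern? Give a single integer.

4

1. `011101` → match
2. `1` → match
3. `00` → no match
4. `01` → no match
5. `0` → match
6. `111` → no match
7. `010100` → match
8. `10` → no match
9. `110` → no match
Total matched: 4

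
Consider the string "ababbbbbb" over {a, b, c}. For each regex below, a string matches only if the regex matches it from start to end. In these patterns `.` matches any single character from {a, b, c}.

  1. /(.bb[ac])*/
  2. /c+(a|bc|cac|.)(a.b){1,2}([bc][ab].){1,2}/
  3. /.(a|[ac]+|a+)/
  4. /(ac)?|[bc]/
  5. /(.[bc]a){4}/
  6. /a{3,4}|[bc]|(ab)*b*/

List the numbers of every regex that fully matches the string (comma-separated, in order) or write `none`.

1 → no match
2 → no match — must start with "c"
3 → no match
4 → no match
5 → no match — must end with "a"
6 → match

6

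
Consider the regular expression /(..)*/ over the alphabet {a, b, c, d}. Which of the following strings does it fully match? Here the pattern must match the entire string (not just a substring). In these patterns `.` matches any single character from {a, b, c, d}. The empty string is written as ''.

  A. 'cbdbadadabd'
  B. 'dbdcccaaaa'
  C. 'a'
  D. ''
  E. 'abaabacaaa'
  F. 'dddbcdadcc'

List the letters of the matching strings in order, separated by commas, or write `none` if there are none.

B, D, E, F

A → no match
B → match
C → no match
D → match
E → match
F → match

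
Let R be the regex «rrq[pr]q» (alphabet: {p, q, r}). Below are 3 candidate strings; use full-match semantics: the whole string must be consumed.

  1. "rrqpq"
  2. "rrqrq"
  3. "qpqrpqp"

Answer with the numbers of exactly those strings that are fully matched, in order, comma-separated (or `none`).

1, 2

1. "rrqpq" → match
2. "rrqrq" → match
3. "qpqrpqp" → no match — must start with "rrq"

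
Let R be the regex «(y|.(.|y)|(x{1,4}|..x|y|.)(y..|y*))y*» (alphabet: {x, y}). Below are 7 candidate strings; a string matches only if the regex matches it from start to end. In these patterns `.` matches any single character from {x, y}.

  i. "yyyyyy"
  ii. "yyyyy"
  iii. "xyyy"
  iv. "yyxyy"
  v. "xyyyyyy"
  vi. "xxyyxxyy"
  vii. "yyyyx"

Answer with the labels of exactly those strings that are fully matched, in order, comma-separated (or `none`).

i, ii, iii, iv, v

i → match
ii → match
iii → match
iv → match
v → match
vi → no match
vii → no match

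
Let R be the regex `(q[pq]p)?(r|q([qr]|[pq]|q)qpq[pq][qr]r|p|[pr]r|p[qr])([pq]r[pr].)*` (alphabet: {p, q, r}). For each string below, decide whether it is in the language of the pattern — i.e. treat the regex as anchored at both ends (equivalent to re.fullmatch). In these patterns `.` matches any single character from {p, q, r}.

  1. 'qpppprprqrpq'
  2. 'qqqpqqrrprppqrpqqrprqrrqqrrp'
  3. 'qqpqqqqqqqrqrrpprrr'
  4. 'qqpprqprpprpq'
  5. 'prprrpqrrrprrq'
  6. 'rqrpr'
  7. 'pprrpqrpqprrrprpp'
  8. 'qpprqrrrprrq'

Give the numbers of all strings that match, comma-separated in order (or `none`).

1, 2, 5, 6, 7, 8

1 → match
2 → match
3 → no match
4 → no match
5 → match
6 → match
7 → match
8 → match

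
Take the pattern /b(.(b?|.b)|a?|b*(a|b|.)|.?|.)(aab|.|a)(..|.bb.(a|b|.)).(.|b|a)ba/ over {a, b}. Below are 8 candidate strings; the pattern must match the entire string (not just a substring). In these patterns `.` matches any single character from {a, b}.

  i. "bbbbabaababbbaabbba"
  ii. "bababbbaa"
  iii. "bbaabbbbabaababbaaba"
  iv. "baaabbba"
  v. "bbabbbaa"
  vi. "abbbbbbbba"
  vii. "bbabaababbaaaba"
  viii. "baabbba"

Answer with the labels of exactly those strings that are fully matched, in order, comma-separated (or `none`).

i → no match
ii. "bababbbaa" → no match — must end with "ba"
iii → no match
iv. "baaabbba" → match
v. "bbabbbaa" → no match — must end with "ba"
vi. "abbbbbbbba" → no match — must start with "b"
vii → no match
viii. "baabbba" → no match

iv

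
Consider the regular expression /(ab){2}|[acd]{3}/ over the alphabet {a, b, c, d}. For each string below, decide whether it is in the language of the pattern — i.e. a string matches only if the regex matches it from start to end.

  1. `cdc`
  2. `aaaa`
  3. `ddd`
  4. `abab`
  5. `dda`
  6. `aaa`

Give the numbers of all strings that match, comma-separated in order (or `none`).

1, 3, 4, 5, 6

1. `cdc` → match
2. `aaaa` → no match
3. `ddd` → match
4. `abab` → match
5. `dda` → match
6. `aaa` → match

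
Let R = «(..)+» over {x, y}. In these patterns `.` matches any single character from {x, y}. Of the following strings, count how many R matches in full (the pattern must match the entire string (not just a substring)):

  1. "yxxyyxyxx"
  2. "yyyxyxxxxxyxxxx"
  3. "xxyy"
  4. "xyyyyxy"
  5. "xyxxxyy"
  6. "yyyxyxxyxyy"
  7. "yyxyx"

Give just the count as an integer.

1

1. "yxxyyxyxx" → no match
2 → no match
3. "xxyy" → match
4. "xyyyyxy" → no match
5. "xyxxxyy" → no match
6. "yyyxyxxyxyy" → no match
7. "yyxyx" → no match
Total matched: 1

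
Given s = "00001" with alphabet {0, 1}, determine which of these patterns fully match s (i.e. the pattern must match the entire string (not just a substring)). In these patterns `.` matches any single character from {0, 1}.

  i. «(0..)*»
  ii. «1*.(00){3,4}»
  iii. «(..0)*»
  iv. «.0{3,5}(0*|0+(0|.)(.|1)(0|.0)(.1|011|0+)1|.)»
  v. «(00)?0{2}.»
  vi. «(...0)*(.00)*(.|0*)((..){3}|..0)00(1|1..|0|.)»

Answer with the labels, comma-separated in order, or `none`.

i → no match
ii → no match — must end with "00"
iii → no match
iv → match
v → match
vi → no match

iv, v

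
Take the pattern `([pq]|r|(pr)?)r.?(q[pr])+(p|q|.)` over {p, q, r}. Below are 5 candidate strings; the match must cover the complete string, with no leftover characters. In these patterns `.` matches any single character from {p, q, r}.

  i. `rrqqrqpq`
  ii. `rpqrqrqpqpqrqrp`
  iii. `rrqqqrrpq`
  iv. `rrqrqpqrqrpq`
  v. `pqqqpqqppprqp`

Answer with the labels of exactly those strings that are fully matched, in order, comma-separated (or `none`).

i, ii

i → match
ii → match
iii → no match
iv → no match
v → no match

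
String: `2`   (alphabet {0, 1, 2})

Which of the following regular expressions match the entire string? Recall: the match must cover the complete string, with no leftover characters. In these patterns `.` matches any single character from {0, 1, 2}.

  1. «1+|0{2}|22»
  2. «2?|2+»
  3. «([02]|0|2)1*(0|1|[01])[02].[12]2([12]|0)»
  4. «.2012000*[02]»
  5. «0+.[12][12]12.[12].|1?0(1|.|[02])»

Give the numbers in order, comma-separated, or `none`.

2

1 → no match
2 → match
3 → no match
4 → no match
5 → no match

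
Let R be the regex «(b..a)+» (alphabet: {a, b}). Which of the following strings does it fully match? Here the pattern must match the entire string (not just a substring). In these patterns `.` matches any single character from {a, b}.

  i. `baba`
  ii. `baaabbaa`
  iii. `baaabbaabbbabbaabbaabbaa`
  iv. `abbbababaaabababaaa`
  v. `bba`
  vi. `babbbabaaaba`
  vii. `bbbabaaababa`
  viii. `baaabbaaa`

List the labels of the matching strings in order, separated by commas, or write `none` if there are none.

i. `baba` → match
ii. `baaabbaa` → match
iii → match
iv → no match — must start with `b`
v. `bba` → no match
vi. `babbbabaaaba` → no match
vii. `bbbabaaababa` → match
viii. `baaabbaaa` → no match

i, ii, iii, vii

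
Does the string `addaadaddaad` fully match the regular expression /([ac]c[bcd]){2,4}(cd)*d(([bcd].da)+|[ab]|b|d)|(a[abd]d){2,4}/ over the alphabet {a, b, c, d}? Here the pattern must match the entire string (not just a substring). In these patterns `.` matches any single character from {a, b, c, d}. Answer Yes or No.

Yes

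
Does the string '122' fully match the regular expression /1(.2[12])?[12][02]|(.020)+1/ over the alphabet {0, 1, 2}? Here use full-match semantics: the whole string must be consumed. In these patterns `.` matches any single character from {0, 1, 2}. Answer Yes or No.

Yes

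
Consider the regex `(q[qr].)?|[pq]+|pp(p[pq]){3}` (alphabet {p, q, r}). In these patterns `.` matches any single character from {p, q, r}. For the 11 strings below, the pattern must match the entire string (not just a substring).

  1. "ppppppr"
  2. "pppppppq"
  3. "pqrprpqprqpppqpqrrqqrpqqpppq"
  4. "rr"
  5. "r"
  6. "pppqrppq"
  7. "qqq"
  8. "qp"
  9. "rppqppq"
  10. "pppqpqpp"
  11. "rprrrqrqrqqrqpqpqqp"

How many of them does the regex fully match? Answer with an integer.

4

1. "ppppppr" → no match
2. "pppppppq" → match
3 → no match
4. "rr" → no match
5. "r" → no match
6. "pppqrppq" → no match
7. "qqq" → match
8. "qp" → match
9. "rppqppq" → no match
10. "pppqpqpp" → match
11 → no match
Total matched: 4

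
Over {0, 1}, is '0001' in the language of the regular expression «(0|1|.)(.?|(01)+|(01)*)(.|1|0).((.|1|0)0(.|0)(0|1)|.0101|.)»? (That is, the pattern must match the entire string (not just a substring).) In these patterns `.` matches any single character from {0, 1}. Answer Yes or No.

Yes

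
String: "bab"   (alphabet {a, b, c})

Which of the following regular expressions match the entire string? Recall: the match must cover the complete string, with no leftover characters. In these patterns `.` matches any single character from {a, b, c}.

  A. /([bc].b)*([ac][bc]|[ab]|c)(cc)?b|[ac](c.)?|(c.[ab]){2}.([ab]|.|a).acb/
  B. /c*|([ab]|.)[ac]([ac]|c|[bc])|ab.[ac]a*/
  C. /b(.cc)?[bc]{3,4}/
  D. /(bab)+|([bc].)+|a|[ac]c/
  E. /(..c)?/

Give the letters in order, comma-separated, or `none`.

A → no match
B → match
C → no match
D → match
E → no match

B, D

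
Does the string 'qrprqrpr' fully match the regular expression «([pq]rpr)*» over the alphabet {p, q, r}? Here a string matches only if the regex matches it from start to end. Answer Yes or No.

Yes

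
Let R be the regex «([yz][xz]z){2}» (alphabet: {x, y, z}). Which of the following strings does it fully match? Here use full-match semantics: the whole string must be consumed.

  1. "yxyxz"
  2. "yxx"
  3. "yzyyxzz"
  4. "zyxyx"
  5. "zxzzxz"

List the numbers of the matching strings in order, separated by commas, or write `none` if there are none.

1. "yxyxz" → no match
2. "yxx" → no match — must end with "z"
3. "yzyyxzz" → no match
4. "zyxyx" → no match — must end with "z"
5. "zxzzxz" → match

5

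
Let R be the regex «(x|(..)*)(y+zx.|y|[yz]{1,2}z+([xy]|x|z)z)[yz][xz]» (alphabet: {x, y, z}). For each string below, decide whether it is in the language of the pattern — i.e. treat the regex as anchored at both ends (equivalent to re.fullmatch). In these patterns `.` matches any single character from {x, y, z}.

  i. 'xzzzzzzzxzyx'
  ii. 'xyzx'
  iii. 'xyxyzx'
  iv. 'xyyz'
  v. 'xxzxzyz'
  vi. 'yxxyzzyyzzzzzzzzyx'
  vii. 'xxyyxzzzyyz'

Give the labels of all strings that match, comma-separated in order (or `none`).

i, ii, iv, vi, vii

i → match
ii → match
iii → no match
iv → match
v → no match
vi → match
vii → match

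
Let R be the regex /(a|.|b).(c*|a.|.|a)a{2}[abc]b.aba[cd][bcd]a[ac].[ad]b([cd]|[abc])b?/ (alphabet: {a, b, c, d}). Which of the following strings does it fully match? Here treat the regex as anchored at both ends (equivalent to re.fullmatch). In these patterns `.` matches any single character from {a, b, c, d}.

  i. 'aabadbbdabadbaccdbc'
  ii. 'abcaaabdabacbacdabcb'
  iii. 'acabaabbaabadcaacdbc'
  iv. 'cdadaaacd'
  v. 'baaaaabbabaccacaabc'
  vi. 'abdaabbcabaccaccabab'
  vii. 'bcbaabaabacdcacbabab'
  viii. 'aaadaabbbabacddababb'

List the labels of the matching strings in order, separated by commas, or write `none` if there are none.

i → no match
ii → match
iii → match
iv. 'cdadaaacd' → no match
v → match
vi → match
vii → no match
viii → no match

ii, iii, v, vi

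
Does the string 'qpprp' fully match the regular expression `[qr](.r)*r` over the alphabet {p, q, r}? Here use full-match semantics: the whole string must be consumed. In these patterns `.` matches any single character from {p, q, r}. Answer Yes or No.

No

Every match must end with 'r', but 'qpprp' does not.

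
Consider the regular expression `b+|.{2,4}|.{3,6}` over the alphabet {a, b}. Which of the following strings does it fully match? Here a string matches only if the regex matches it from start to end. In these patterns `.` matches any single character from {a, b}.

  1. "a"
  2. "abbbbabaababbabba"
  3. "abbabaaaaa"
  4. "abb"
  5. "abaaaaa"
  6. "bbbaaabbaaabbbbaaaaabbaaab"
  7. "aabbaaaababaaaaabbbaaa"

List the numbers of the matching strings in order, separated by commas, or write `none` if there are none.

4

1 → no match
2 → no match
3 → no match
4 → match
5 → no match
6 → no match
7 → no match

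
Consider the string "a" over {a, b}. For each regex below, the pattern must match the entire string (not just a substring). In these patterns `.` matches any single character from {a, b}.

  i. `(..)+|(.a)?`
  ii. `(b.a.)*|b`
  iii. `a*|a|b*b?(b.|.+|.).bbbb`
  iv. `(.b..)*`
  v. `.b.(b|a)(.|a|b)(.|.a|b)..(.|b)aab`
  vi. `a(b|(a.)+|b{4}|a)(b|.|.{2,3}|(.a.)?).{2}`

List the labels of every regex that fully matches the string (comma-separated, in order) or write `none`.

iii

i → no match
ii → no match
iii → match
iv → no match
v → no match — must end with "aab"
vi → no match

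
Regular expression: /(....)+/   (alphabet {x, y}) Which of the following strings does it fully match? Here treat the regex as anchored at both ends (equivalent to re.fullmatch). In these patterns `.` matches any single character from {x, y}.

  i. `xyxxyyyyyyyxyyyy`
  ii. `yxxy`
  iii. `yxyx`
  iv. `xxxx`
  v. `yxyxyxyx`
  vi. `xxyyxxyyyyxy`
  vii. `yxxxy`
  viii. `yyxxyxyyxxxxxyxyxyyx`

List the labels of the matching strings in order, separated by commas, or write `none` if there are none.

i → match
ii → match
iii → match
iv → match
v → match
vi → match
vii → no match
viii → match

i, ii, iii, iv, v, vi, viii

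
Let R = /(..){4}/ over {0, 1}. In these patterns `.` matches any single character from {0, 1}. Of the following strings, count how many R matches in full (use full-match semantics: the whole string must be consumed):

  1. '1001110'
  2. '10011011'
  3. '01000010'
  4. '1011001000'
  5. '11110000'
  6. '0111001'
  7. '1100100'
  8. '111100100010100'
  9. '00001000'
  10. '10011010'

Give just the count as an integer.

5

1 → no match
2 → match
3 → match
4 → no match
5 → match
6 → no match
7 → no match
8 → no match
9 → match
10 → match
Total matched: 5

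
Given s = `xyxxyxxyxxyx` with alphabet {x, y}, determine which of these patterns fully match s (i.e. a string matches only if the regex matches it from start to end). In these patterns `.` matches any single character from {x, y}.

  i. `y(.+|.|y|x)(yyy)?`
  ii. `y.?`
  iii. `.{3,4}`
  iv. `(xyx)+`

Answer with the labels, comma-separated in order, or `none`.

i → no match — must start with `y`
ii → no match — must start with `y`
iii → no match
iv → match

iv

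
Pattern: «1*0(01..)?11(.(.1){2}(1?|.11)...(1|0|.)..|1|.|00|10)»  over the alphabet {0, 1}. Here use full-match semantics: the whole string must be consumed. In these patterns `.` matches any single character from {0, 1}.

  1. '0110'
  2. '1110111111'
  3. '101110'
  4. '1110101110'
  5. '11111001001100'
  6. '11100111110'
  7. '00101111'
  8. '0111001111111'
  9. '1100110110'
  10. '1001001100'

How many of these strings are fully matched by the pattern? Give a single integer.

1 → match
2 → no match
3 → match
4 → no match
5 → match
6 → match
7 → match
8 → no match
9 → match
10 → match
Total matched: 7

7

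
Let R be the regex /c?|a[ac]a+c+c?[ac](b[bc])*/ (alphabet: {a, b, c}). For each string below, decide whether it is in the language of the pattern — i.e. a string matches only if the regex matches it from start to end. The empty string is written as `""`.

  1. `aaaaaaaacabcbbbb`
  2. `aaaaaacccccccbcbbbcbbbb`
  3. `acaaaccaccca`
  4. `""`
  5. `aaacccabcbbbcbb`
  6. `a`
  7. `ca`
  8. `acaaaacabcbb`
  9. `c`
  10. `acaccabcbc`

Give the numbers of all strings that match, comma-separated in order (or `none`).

1 → match
2 → match
3 → no match
4 → match
5 → match
6 → no match
7 → no match
8 → match
9 → match
10 → match

1, 2, 4, 5, 8, 9, 10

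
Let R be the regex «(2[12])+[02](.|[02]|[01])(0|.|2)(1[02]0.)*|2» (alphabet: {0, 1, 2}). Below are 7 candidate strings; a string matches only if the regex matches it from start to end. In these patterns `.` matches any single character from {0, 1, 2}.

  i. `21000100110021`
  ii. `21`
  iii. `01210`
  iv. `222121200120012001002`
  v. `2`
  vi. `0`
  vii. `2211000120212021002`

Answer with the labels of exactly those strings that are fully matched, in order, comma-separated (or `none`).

iv, v

i → no match
ii → no match
iii → no match — must start with `2`
iv → match
v → match
vi → no match — must start with `2`
vii → no match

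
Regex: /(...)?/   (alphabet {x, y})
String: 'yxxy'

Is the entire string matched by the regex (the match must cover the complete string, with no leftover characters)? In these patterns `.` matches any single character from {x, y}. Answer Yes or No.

No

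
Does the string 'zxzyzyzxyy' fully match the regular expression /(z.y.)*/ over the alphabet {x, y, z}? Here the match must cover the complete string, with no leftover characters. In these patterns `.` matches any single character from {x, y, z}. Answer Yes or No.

No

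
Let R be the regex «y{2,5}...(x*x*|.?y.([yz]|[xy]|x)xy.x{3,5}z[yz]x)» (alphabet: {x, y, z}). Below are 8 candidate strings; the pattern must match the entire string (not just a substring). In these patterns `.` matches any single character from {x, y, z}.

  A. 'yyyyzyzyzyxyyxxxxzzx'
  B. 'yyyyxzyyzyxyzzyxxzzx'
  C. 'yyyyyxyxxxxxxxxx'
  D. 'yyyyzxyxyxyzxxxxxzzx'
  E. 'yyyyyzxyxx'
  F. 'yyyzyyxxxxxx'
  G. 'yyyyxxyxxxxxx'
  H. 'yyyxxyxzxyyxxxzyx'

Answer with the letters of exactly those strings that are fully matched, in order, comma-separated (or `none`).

A → match
B → no match
C → match
D → match
E → match
F → match
G → match
H → match

A, C, D, E, F, G, H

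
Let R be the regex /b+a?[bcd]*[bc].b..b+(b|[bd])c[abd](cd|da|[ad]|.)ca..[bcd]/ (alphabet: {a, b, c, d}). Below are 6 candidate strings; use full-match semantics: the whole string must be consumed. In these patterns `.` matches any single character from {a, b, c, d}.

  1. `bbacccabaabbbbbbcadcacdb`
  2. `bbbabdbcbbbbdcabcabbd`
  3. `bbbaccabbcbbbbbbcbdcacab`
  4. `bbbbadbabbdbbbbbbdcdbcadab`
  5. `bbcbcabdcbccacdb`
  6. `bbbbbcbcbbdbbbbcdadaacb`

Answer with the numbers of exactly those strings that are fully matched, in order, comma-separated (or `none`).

1 → match
2 → match
3 → match
4 → match
5 → match
6 → no match

1, 2, 3, 4, 5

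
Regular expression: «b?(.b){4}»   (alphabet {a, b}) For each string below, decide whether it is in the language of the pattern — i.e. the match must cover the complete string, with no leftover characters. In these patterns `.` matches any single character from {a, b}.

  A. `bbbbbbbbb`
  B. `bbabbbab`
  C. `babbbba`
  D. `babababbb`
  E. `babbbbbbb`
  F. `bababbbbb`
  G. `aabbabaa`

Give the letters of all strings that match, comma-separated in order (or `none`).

A → match
B → match
C → no match — must end with `b`
D → match
E → match
F → match
G → no match — must end with `b`

A, B, D, E, F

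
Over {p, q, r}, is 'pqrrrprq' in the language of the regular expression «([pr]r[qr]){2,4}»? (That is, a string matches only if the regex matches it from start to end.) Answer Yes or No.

No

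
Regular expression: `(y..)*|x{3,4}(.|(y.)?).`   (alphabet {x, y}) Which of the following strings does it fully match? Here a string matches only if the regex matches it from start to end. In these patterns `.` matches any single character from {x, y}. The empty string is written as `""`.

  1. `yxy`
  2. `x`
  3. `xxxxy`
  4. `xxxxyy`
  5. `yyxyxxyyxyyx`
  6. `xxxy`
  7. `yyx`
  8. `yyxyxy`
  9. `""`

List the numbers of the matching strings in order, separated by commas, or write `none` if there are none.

1 → match
2 → no match
3 → match
4 → match
5 → match
6 → match
7 → match
8 → match
9 → match

1, 3, 4, 5, 6, 7, 8, 9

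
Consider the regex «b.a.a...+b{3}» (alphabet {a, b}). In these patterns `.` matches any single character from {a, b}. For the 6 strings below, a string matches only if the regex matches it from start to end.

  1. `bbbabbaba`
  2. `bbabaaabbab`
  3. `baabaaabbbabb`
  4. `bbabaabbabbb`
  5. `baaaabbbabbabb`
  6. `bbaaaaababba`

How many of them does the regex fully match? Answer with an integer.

1 → no match — must end with `b`
2 → no match
3 → no match
4 → match
5 → no match
6 → no match — must end with `b`
Total matched: 1

1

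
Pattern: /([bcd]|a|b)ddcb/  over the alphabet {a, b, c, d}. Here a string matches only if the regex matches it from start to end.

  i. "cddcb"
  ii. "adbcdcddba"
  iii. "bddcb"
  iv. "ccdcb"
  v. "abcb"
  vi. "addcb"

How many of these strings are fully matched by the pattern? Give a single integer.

3

i → match
ii → no match — must end with "ddcb"
iii → match
iv → no match — must end with "ddcb"
v → no match — must end with "ddcb"
vi → match
Total matched: 3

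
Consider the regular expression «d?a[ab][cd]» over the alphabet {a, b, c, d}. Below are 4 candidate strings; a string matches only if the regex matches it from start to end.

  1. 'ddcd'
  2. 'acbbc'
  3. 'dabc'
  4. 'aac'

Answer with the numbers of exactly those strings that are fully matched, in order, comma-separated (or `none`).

1 → no match
2 → no match
3 → match
4 → match

3, 4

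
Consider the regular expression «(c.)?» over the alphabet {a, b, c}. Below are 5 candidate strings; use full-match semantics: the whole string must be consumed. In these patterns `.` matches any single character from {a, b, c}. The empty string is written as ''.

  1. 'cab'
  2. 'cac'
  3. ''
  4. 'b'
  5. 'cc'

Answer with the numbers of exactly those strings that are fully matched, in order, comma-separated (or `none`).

3, 5

1 → no match
2 → no match
3 → match
4 → no match
5 → match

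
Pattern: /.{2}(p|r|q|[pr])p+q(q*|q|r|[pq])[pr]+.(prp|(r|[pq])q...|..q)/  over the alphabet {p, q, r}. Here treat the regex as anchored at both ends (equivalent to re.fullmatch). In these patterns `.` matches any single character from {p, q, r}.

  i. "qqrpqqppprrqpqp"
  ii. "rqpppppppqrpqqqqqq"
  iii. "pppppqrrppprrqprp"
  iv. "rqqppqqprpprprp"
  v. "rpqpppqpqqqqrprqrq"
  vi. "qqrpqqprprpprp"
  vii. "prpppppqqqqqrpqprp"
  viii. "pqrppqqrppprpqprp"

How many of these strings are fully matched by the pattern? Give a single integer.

7

i → match
ii → match
iii → match
iv → match
v → no match
vi → match
vii → match
viii → match
Total matched: 7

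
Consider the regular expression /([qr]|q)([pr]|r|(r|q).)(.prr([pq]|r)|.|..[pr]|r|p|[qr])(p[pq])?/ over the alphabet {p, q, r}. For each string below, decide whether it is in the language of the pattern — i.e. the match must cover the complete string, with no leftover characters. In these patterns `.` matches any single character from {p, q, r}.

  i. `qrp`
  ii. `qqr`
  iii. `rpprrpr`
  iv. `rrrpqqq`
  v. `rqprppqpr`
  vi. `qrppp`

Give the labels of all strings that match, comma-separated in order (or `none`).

i, vi

i → match
ii → no match
iii → no match
iv → no match
v → no match
vi → match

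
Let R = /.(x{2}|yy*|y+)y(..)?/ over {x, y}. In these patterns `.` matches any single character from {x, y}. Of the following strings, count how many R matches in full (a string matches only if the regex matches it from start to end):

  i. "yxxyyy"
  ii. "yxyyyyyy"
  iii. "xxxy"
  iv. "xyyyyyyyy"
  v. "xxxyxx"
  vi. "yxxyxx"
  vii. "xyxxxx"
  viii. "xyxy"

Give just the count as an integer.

5

i → match
ii → no match
iii → match
iv → match
v → match
vi → match
vii → no match
viii → no match
Total matched: 5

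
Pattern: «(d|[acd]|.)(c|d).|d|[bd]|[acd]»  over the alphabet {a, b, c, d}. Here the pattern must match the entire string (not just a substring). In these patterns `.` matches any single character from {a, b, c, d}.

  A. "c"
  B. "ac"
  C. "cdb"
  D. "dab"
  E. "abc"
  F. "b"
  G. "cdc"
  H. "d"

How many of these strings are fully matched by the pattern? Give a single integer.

A → match
B → no match
C → match
D → no match
E → no match
F → match
G → match
H → match
Total matched: 5

5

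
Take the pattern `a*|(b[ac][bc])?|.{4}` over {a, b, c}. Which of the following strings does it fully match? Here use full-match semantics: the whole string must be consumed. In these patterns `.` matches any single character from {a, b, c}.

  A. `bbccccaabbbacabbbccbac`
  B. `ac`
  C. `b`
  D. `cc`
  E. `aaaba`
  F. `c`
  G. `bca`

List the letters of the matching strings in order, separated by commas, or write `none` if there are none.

A → no match
B → no match
C → no match
D → no match
E → no match
F → no match
G → no match

none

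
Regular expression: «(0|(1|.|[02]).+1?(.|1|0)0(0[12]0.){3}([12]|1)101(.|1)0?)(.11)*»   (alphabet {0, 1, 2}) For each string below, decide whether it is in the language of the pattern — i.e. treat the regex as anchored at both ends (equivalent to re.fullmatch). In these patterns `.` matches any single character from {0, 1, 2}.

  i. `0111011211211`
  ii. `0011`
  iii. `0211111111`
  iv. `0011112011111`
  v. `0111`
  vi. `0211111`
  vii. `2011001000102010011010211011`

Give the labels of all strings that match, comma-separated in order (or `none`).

i → match
ii → match
iii → match
iv → no match
v → match
vi → match
vii → match

i, ii, iii, v, vi, vii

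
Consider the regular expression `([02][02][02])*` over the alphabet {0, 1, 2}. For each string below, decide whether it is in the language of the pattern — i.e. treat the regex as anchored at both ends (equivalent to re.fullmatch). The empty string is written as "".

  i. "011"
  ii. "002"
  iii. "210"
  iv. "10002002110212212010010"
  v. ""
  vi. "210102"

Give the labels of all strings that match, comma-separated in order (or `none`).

i → no match
ii → match
iii → no match
iv → no match
v → match
vi → no match

ii, v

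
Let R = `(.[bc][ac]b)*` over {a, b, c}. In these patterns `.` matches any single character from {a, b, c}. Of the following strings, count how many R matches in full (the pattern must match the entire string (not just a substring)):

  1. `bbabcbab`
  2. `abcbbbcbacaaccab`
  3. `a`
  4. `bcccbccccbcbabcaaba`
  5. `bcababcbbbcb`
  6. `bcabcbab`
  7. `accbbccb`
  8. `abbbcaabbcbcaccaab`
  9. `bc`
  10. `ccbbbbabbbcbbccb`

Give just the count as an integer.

4

1 → match
2 → no match
3 → no match
4 → no match
5 → match
6 → match
7 → match
8 → no match
9 → no match
10 → no match
Total matched: 4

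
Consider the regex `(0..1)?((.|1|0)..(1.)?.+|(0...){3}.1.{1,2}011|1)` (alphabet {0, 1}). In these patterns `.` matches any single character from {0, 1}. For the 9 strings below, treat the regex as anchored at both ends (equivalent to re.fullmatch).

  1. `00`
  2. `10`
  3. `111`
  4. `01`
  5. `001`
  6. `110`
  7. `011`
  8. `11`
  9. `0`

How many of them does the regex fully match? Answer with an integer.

0

1. `00` → no match
2. `10` → no match
3. `111` → no match
4. `01` → no match
5. `001` → no match
6. `110` → no match
7. `011` → no match
8. `11` → no match
9. `0` → no match
Total matched: 0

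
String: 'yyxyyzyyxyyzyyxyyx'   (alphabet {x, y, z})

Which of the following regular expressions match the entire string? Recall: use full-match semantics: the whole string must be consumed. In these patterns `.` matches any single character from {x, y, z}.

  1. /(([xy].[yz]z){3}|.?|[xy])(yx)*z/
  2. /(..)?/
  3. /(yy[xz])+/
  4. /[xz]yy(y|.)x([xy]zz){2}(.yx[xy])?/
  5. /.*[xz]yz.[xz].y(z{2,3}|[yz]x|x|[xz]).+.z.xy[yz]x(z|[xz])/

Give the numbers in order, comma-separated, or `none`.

3

1 → no match — must end with 'z'
2 → no match
3 → match
4 → no match
5 → no match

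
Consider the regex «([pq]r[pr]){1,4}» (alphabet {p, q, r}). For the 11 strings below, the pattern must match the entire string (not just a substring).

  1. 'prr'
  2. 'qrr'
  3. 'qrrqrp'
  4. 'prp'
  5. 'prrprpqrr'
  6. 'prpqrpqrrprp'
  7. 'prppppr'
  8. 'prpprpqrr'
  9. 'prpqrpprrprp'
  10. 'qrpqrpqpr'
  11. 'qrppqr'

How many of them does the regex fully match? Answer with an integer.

1 → match
2 → match
3 → match
4 → match
5 → match
6 → match
7 → no match
8 → match
9 → match
10 → no match
11 → no match
Total matched: 8

8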